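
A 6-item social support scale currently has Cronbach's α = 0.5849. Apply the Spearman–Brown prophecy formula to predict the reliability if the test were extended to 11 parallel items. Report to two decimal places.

Length factor m = 11/6 = 1.8333
α' = m·α / (1 + (m−1)·α)
   = 11/6 × 0.5849 / (1 + (11/6 − 1) × 0.5849)
   = 1.0723 / 1.4874 = 0.72

predicted reliability = 0.72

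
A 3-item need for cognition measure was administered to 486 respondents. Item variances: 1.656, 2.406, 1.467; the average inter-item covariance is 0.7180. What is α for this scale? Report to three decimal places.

α = 0.657

Σσ²ᵢ = 1.656 + 2.406 + 1.467 = 5.529
Sum of the 3 distinct covariances = 3 × 0.7180 = 2.1540
total variance = Σσ²ᵢ + 2·Σcov = 5.529 + 2 × 2.1540 = 9.8370
α = (3/2)·(1 − 5.529/9.8370) = 0.657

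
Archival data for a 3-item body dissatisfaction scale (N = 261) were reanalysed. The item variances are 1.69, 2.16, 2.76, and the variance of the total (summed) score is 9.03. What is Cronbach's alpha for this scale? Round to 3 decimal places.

α = 0.402

sum of item variances = 1.69 + 2.16 + 2.76 = 6.61
α = (k/(k−1))·(1 − sum of item variances/total variance) = (3/2)·(1 − 6.61/9.03) = 0.402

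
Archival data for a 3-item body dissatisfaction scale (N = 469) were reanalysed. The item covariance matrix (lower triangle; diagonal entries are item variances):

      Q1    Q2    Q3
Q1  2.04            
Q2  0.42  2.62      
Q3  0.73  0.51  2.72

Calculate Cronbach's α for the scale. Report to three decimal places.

ΣVar(i) = 2.04 + 2.62 + 2.72 = 7.38
Sum of the distinct covariances = 1.66
Var(T) = 7.38 + 2 × 1.66 = 10.70
α = (k/(k−1))·(1 − ΣVar(i)/Var(T)) = (3/2)·(1 − 7.38/10.70) = 0.465

α = 0.465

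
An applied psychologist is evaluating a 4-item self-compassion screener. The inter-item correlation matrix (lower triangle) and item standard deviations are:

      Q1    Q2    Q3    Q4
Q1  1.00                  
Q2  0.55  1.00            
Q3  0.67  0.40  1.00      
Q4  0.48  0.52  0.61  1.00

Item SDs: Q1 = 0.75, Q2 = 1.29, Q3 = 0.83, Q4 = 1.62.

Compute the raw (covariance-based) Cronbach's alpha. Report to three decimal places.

α = 0.777

Σσ²ᵢ = 0.75² + 1.29² + 0.83² + 1.62² = 5.5399
Covariances σ_ij = r_ij · s_i · s_j:
  σ(Q1,Q2) = 0.55 × 0.75 × 1.29 = 0.5321
  σ(Q1,Q3) = 0.67 × 0.75 × 0.83 = 0.4171
  σ(Q1,Q4) = 0.48 × 0.75 × 1.62 = 0.5832
  σ(Q2,Q3) = 0.40 × 1.29 × 0.83 = 0.4283
  σ(Q2,Q4) = 0.52 × 1.29 × 1.62 = 1.0867
  σ(Q3,Q4) = 0.61 × 0.83 × 1.62 = 0.8202
σ²_T = Σσ²ᵢ + 2·Σσ_ij = 5.5399 + 2 × 3.8676 = 13.2751
α = (4/3)·(1 − 5.5399/13.2751) = 0.777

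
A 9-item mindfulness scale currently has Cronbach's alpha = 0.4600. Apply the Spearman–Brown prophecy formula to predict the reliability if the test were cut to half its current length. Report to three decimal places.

Length factor m = 1/2
α' = m·α / (1 − (1−m)·α)
   = 1/2 × 0.4600 / (1 − (1 − 1/2) × 0.4600)
   = 0.2300 / 0.7700 = 0.299

predicted reliability = 0.299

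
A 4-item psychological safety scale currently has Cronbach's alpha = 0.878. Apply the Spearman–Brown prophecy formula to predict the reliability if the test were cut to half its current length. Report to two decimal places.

predicted reliability = 0.78

Length factor m = 1/2
α' = m·α / (1 − (1−m)·α)
   = 1/2 × 0.878 / (1 − (1 − 1/2) × 0.878)
   = 0.4390 / 0.5610 = 0.78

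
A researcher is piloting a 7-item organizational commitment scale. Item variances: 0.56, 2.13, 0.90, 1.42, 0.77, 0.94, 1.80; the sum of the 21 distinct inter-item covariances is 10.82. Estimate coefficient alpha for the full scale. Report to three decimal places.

coefficient alpha = 0.837

Σσᵢ² = 0.56 + 2.13 + 0.90 + 1.42 + 0.77 + 0.94 + 1.80 = 8.52
Sum of distinct covariances = 10.82
σ²_T = Σσᵢ² + 2·Σcov = 8.52 + 2 × 10.82 = 30.16
α = (7/6)·(1 − 8.52/30.16) = 0.837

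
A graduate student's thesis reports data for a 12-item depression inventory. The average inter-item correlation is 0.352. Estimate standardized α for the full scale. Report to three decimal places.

standardized α = 0.867

Standardized α = k·r̄ / (1 + (k−1)·r̄) = 12 × 0.352 / (1 + 11 × 0.352)
  = 4.2240 / 4.8720 = 0.867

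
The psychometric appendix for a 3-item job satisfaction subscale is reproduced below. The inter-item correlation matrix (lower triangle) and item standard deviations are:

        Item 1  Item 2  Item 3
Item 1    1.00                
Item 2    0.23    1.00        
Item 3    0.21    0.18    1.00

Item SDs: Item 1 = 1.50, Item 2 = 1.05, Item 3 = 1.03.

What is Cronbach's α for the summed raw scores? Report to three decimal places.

Cronbach's α = 0.428

Σσ²ᵢ = 1.50² + 1.05² + 1.03² = 4.4134
Covariances σ_ij = r_ij · s_i · s_j:
  σ(Item 1,Item 2) = 0.23 × 1.50 × 1.05 = 0.3623
  σ(Item 1,Item 3) = 0.21 × 1.50 × 1.03 = 0.3245
  σ(Item 2,Item 3) = 0.18 × 1.05 × 1.03 = 0.1947
σ²_T = Σσ²ᵢ + 2·Σσ_ij = 4.4134 + 2 × 0.8815 = 6.1764
α = (3/2)·(1 − 4.4134/6.1764) = 0.428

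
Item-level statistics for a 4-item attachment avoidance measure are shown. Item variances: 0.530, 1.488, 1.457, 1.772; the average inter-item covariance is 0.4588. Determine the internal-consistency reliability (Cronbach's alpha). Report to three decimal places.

Σσ²ᵢ = 0.530 + 1.488 + 1.457 + 1.772 = 5.247
Sum of the 6 distinct covariances = 6 × 0.4588 = 2.7528
σ²_total = Σσ²ᵢ + 2·Σcov = 5.247 + 2 × 2.7528 = 10.7526
α = (4/3)·(1 − 5.247/10.7526) = 0.683

α = 0.683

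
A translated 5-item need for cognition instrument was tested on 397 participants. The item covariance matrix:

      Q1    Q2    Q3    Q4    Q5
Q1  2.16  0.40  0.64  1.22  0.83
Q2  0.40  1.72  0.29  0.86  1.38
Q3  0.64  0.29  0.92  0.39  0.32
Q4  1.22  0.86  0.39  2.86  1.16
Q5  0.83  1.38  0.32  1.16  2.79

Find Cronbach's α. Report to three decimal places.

α = 0.736

ΣVar(i) = 2.16 + 1.72 + 0.92 + 2.86 + 2.79 = 10.45
Sum of off-diagonal covariances = 7.49
σ²_total = 10.45 + 2 × 7.49 = 25.43
α = (k/(k−1))·(1 − ΣVar(i)/σ²_total) = (5/4)·(1 − 10.45/25.43) = 0.736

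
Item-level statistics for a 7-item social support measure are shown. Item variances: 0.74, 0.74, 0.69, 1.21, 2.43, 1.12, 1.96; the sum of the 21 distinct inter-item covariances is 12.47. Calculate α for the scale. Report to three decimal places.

ΣVar(i) = 0.74 + 0.74 + 0.69 + 1.21 + 2.43 + 1.12 + 1.96 = 8.89
Sum of distinct covariances = 12.47
Var(T) = ΣVar(i) + 2·Σcov = 8.89 + 2 × 12.47 = 33.83
α = (7/6)·(1 − 8.89/33.83) = 0.860

α = 0.860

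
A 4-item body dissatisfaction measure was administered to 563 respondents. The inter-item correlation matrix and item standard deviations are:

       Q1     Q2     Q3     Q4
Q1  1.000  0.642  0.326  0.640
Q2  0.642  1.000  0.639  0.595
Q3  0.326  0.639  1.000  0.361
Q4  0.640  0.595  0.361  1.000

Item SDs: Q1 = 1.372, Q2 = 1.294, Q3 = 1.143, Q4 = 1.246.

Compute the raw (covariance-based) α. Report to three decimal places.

Σσ²ᵢ = 1.372² + 1.294² + 1.143² + 1.246² = 6.4158
Covariances σ_ij = r_ij · s_i · s_j:
  σ(Q1,Q2) = 0.642 × 1.372 × 1.294 = 1.1398
  σ(Q1,Q3) = 0.326 × 1.372 × 1.143 = 0.5112
  σ(Q1,Q4) = 0.640 × 1.372 × 1.246 = 1.0941
  σ(Q2,Q3) = 0.639 × 1.294 × 1.143 = 0.9451
  σ(Q2,Q4) = 0.595 × 1.294 × 1.246 = 0.9593
  σ(Q3,Q4) = 0.361 × 1.143 × 1.246 = 0.5141
σ²_T = Σσ²ᵢ + 2·Σσ_ij = 6.4158 + 2 × 5.1636 = 16.7430
α = (4/3)·(1 − 6.4158/16.7430) = 0.822

α = 0.822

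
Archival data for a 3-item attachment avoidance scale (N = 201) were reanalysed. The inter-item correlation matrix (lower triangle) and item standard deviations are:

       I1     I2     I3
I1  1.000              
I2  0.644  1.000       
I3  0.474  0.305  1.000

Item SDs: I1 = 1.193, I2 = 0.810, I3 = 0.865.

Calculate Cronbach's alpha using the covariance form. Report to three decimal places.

Σσ²ᵢ = 1.193² + 0.810² + 0.865² = 2.8276
Covariances σ_ij = r_ij · s_i · s_j:
  σ(I1,I2) = 0.644 × 1.193 × 0.810 = 0.6223
  σ(I1,I3) = 0.474 × 1.193 × 0.865 = 0.4891
  σ(I2,I3) = 0.305 × 0.810 × 0.865 = 0.2137
σ²_T = Σσ²ᵢ + 2·Σσ_ij = 2.8276 + 2 × 1.3251 = 5.4778
α = (3/2)·(1 − 2.8276/5.4778) = 0.726

α = 0.726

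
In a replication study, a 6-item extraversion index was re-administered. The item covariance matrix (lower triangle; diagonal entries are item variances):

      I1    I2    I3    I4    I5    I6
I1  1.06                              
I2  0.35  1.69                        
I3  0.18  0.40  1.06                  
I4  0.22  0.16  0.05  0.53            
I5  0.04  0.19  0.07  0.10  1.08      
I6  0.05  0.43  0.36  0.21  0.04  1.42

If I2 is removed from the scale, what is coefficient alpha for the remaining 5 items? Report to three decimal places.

Remaining items: I1, I3, I4, I5, I6 (k = 5).
ΣVar(i) = 1.06 + 1.06 + 0.53 + 1.08 + 1.42 = 5.15
Var(T) = 5.15 + 2 × 1.32 = 7.79
α (item deleted) = (5/4)·(1 − 5.15/7.79) = 0.424

α = 0.424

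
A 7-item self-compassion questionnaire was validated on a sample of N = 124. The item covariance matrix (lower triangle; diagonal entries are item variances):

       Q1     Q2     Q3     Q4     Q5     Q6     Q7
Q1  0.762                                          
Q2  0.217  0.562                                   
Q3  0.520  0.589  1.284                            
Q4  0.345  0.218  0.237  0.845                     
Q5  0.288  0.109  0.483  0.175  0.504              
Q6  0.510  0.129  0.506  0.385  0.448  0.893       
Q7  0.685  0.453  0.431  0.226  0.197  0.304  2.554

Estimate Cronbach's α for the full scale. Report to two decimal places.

α = 0.78

ΣVar(i) = 0.762 + 0.562 + 1.284 + 0.845 + 0.504 + 0.893 + 2.554 = 7.404
Sum of the distinct covariances = 7.455
Var(T) = 7.404 + 2 × 7.455 = 22.314
α = (k/(k−1))·(1 − ΣVar(i)/Var(T)) = (7/6)·(1 − 7.404/22.314) = 0.78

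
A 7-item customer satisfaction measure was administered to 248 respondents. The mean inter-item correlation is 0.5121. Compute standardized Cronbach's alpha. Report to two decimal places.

α = 0.88

Standardized α = k·r̄ / (1 + (k−1)·r̄) = 7 × 0.5121 / (1 + 6 × 0.5121)
  = 3.5847 / 4.0726 = 0.88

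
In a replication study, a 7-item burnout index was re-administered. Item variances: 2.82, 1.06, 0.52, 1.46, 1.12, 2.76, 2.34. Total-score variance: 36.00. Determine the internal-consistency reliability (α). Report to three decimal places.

ΣVar(i) = 2.82 + 1.06 + 0.52 + 1.46 + 1.12 + 2.76 + 2.34 = 12.08
α = (k/(k−1))·(1 − ΣVar(i)/σ²_T) = (7/6)·(1 − 12.08/36.00) = 0.775

α = 0.775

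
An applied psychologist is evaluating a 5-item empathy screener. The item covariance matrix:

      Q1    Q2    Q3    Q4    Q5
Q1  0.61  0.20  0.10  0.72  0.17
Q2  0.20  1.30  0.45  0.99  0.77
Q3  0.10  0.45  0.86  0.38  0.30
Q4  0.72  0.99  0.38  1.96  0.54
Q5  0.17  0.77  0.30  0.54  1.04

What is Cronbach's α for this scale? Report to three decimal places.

sum of item variances = 0.61 + 1.30 + 0.86 + 1.96 + 1.04 = 5.77
Sum of the distinct covariances = 4.62
total variance = 5.77 + 2 × 4.62 = 15.01
α = (k/(k−1))·(1 − sum of item variances/total variance) = (5/4)·(1 − 5.77/15.01) = 0.769

Cronbach's α = 0.769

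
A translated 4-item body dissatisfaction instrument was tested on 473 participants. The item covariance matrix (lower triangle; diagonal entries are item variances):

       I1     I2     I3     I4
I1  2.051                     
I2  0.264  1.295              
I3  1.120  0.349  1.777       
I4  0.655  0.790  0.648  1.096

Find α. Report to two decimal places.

α = 0.74

ΣVar(i) = 2.051 + 1.295 + 1.777 + 1.096 = 6.219
Sum of off-diagonal covariances = 3.826
total variance = 6.219 + 2 × 3.826 = 13.871
α = (k/(k−1))·(1 − ΣVar(i)/total variance) = (4/3)·(1 − 6.219/13.871) = 0.74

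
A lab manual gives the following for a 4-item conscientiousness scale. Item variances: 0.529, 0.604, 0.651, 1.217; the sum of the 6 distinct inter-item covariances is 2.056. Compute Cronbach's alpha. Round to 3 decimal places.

Σσ²ᵢ = 0.529 + 0.604 + 0.651 + 1.217 = 3.001
Sum of distinct covariances = 2.056
σ²_T = Σσ²ᵢ + 2·Σcov = 3.001 + 2 × 2.056 = 7.113
α = (4/3)·(1 − 3.001/7.113) = 0.771

Cronbach's alpha = 0.771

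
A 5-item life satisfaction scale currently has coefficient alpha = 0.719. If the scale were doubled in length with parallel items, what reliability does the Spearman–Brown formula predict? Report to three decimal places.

predicted reliability = 0.837

Length factor m = 2
α' = m·α / (1 + (m−1)·α)
   = 2 × 0.719 / (1 + (2 − 1) × 0.719)
   = 1.4380 / 1.7190 = 0.837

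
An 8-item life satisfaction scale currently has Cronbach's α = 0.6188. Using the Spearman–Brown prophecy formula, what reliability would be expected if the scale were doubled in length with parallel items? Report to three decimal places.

Length factor m = 2
α' = m·α / (1 + (m−1)·α)
   = 2 × 0.6188 / (1 + (2 − 1) × 0.6188)
   = 1.2376 / 1.6188 = 0.765

predicted reliability = 0.765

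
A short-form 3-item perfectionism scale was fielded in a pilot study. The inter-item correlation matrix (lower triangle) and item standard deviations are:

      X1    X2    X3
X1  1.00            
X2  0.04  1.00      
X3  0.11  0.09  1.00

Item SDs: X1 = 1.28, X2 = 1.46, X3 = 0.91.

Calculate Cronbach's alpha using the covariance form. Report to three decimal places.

α = 0.185

Σσ²ᵢ = 1.28² + 1.46² + 0.91² = 4.5981
Covariances σ_ij = r_ij · s_i · s_j:
  σ(X1,X2) = 0.04 × 1.28 × 1.46 = 0.0748
  σ(X1,X3) = 0.11 × 1.28 × 0.91 = 0.1281
  σ(X2,X3) = 0.09 × 1.46 × 0.91 = 0.1196
σ²_T = Σσ²ᵢ + 2·Σσ_ij = 4.5981 + 2 × 0.3225 = 5.2431
α = (3/2)·(1 − 4.5981/5.2431) = 0.185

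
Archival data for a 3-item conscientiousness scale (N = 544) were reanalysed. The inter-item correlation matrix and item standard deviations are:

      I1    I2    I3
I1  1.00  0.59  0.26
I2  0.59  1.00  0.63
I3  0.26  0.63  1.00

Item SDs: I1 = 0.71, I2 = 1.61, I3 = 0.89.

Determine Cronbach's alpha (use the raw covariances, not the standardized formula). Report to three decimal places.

Cronbach's alpha = 0.709

Σσ²ᵢ = 0.71² + 1.61² + 0.89² = 3.8883
Covariances σ_ij = r_ij · s_i · s_j:
  σ(I1,I2) = 0.59 × 0.71 × 1.61 = 0.6744
  σ(I1,I3) = 0.26 × 0.71 × 0.89 = 0.1643
  σ(I2,I3) = 0.63 × 1.61 × 0.89 = 0.9027
σ²_T = Σσ²ᵢ + 2·Σσ_ij = 3.8883 + 2 × 1.7414 = 7.3711
α = (3/2)·(1 − 3.8883/7.3711) = 0.709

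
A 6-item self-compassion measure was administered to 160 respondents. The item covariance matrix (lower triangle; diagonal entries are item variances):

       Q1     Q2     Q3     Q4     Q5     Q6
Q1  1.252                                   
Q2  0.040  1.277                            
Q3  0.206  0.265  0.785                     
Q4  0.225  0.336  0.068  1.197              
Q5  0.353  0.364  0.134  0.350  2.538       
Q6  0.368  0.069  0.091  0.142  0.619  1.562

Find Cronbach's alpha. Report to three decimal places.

ΣVar(i) = 1.252 + 1.277 + 0.785 + 1.197 + 2.538 + 1.562 = 8.611
Sum of off-diagonal covariances = 3.630
σ²_T = 8.611 + 2 × 3.630 = 15.871
α = (k/(k−1))·(1 − ΣVar(i)/σ²_T) = (6/5)·(1 − 8.611/15.871) = 0.549

α = 0.549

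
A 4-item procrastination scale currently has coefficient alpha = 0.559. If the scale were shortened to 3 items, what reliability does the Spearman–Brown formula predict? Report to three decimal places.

Length factor m = 3/4 = 0.7500
α' = m·α / (1 − (1−m)·α)
   = 3/4 × 0.559 / (1 − (1 − 3/4) × 0.559)
   = 0.4193 / 0.8602 = 0.487

predicted reliability = 0.487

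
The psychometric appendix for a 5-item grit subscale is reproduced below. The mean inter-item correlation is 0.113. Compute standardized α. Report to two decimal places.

α = 0.39

Standardized α = k·r̄ / (1 + (k−1)·r̄) = 5 × 0.113 / (1 + 4 × 0.113)
  = 0.5650 / 1.4520 = 0.39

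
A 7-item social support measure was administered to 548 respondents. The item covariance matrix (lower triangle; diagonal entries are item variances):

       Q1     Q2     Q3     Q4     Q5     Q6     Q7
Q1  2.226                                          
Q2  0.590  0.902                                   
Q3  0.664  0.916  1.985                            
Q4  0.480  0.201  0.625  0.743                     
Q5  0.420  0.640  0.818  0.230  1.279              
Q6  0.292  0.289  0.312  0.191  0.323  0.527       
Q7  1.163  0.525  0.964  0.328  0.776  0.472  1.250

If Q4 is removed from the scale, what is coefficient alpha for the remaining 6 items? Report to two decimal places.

Remaining items: Q1, Q2, Q3, Q5, Q6, Q7 (k = 6).
Σσ²ᵢ = 2.226 + 0.902 + 1.985 + 1.279 + 0.527 + 1.250 = 8.169
σ²_T = 8.169 + 2 × 9.164 = 26.497
α (item deleted) = (6/5)·(1 − 8.169/26.497) = 0.83

coefficient alpha = 0.83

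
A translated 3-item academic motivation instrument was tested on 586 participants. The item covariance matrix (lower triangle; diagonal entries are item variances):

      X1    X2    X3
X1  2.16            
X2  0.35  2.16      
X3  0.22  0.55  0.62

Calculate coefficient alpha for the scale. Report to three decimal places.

Σσ²ᵢ = 2.16 + 2.16 + 0.62 = 4.94
Sum of off-diagonal covariances = 1.12
σ²_T = 4.94 + 2 × 1.12 = 7.18
α = (k/(k−1))·(1 − Σσ²ᵢ/σ²_T) = (3/2)·(1 − 4.94/7.18) = 0.468

coefficient alpha = 0.468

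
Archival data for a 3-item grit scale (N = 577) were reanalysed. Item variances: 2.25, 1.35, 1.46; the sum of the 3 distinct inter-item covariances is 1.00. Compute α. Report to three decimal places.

α = 0.425

Σσᵢ² = 2.25 + 1.35 + 1.46 = 5.06
Sum of distinct covariances = 1.00
total variance = Σσᵢ² + 2·Σcov = 5.06 + 2 × 1.00 = 7.06
α = (3/2)·(1 − 5.06/7.06) = 0.425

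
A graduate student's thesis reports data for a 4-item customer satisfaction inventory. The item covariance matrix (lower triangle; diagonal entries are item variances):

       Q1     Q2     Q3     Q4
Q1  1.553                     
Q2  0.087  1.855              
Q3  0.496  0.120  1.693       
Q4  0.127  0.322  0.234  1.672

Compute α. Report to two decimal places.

α = 0.39

ΣVar(i) = 1.553 + 1.855 + 1.693 + 1.672 = 6.773
Sum of the distinct covariances = 1.386
Var(T) = 6.773 + 2 × 1.386 = 9.545
α = (k/(k−1))·(1 − ΣVar(i)/Var(T)) = (4/3)·(1 − 6.773/9.545) = 0.39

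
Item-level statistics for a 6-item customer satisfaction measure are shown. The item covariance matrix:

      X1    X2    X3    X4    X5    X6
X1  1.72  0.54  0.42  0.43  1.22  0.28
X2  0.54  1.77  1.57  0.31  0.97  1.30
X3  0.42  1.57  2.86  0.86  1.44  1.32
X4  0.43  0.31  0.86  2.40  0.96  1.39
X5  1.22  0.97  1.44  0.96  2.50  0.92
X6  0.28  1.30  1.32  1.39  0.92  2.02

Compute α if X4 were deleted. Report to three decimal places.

Remaining items: X1, X2, X3, X5, X6 (k = 5).
sum of item variances = 1.72 + 1.77 + 2.86 + 2.50 + 2.02 = 10.87
total variance = 10.87 + 2 × 9.98 = 30.83
α (item deleted) = (5/4)·(1 − 10.87/30.83) = 0.809

α = 0.809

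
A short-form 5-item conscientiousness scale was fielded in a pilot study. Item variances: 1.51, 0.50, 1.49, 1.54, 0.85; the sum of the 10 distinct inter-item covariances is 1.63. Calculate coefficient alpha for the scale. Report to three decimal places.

sum of item variances = 1.51 + 0.50 + 1.49 + 1.54 + 0.85 = 5.89
Sum of distinct covariances = 1.63
total variance = sum of item variances + 2·Σcov = 5.89 + 2 × 1.63 = 9.15
α = (5/4)·(1 − 5.89/9.15) = 0.445

α = 0.445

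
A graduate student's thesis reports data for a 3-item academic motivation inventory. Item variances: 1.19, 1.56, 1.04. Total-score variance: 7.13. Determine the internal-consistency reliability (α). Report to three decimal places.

sum of item variances = 1.19 + 1.56 + 1.04 = 3.79
α = (k/(k−1))·(1 − sum of item variances/σ²_T) = (3/2)·(1 − 3.79/7.13) = 0.703

α = 0.703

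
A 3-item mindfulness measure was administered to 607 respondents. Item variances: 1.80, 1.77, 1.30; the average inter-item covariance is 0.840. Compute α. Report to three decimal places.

sum of item variances = 1.80 + 1.77 + 1.30 = 4.87
Sum of the 3 distinct covariances = 3 × 0.840 = 2.520
Var(T) = sum of item variances + 2·Σcov = 4.87 + 2 × 2.520 = 9.910
α = (3/2)·(1 − 4.87/9.910) = 0.763

α = 0.763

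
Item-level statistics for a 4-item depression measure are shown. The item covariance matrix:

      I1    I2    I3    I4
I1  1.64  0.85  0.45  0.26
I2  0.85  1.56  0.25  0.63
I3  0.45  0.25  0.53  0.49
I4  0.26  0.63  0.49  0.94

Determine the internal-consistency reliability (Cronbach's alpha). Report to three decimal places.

Σσᵢ² = 1.64 + 1.56 + 0.53 + 0.94 = 4.67
Σ_{i<j} σ_ij = 2.93
Var(T) = 4.67 + 2 × 2.93 = 10.53
α = (k/(k−1))·(1 − Σσᵢ²/Var(T)) = (4/3)·(1 − 4.67/10.53) = 0.742

Cronbach's alpha = 0.742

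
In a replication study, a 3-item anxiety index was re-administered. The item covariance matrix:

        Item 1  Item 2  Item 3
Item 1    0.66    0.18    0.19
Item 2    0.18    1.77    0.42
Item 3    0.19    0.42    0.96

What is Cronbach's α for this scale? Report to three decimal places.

Σσ²ᵢ = 0.66 + 1.77 + 0.96 = 3.39
Σ_{i<j} σ_ij = 0.79
Var(T) = 3.39 + 2 × 0.79 = 4.97
α = (k/(k−1))·(1 − Σσ²ᵢ/Var(T)) = (3/2)·(1 − 3.39/4.97) = 0.477

α = 0.477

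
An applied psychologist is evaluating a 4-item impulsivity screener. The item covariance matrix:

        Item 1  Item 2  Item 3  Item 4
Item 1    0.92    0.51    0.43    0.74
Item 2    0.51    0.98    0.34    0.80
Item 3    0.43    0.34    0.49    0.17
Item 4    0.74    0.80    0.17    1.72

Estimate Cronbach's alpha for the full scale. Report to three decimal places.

Cronbach's alpha = 0.790

sum of item variances = 0.92 + 0.98 + 0.49 + 1.72 = 4.11
Sum of the distinct covariances = 2.99
total variance = 4.11 + 2 × 2.99 = 10.09
α = (k/(k−1))·(1 − sum of item variances/total variance) = (4/3)·(1 − 4.11/10.09) = 0.790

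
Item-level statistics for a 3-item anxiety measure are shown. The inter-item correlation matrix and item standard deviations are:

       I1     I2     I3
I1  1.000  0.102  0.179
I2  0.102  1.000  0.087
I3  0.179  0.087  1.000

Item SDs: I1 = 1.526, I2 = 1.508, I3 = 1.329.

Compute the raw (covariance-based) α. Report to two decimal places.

Σσ²ᵢ = 1.526² + 1.508² + 1.329² = 6.3690
Covariances σ_ij = r_ij · s_i · s_j:
  σ(I1,I2) = 0.102 × 1.526 × 1.508 = 0.2347
  σ(I1,I3) = 0.179 × 1.526 × 1.329 = 0.3630
  σ(I2,I3) = 0.087 × 1.508 × 1.329 = 0.1744
σ²_T = Σσ²ᵢ + 2·Σσ_ij = 6.3690 + 2 × 0.7721 = 7.9132
α = (3/2)·(1 − 6.3690/7.9132) = 0.29

α = 0.29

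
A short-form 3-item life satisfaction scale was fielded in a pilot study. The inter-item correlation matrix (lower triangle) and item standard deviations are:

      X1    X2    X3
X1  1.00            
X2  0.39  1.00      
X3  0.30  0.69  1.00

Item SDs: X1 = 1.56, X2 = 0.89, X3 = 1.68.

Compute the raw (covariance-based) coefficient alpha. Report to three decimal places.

Σσ²ᵢ = 1.56² + 0.89² + 1.68² = 6.0481
Covariances σ_ij = r_ij · s_i · s_j:
  σ(X1,X2) = 0.39 × 1.56 × 0.89 = 0.5415
  σ(X1,X3) = 0.30 × 1.56 × 1.68 = 0.7862
  σ(X2,X3) = 0.69 × 0.89 × 1.68 = 1.0317
σ²_T = Σσ²ᵢ + 2·Σσ_ij = 6.0481 + 2 × 2.3594 = 10.7669
α = (3/2)·(1 − 6.0481/10.7669) = 0.657

α = 0.657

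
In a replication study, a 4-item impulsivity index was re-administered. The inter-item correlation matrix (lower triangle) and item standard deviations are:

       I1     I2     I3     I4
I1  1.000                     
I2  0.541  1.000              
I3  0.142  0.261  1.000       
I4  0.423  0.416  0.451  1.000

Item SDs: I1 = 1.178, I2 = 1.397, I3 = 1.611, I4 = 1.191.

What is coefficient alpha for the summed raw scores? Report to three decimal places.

coefficient alpha = 0.686

Σσ²ᵢ = 1.178² + 1.397² + 1.611² + 1.191² = 7.3531
Covariances σ_ij = r_ij · s_i · s_j:
  σ(I1,I2) = 0.541 × 1.178 × 1.397 = 0.8903
  σ(I1,I3) = 0.142 × 1.178 × 1.611 = 0.2695
  σ(I1,I4) = 0.423 × 1.178 × 1.191 = 0.5935
  σ(I2,I3) = 0.261 × 1.397 × 1.611 = 0.5874
  σ(I2,I4) = 0.416 × 1.397 × 1.191 = 0.6922
  σ(I3,I4) = 0.451 × 1.611 × 1.191 = 0.8653
σ²_T = Σσ²ᵢ + 2·Σσ_ij = 7.3531 + 2 × 3.8982 = 15.1495
α = (4/3)·(1 − 7.3531/15.1495) = 0.686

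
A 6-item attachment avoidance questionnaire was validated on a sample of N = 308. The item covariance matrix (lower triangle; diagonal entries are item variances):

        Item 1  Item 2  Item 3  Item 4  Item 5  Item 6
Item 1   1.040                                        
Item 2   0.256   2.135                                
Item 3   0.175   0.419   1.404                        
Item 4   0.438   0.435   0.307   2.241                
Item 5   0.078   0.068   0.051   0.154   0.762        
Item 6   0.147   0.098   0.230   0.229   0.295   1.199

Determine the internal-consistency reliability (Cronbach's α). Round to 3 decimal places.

α = 0.522

Σσᵢ² = 1.040 + 2.135 + 1.404 + 2.241 + 0.762 + 1.199 = 8.781
Sum of off-diagonal covariances = 3.380
total variance = 8.781 + 2 × 3.380 = 15.541
α = (k/(k−1))·(1 − Σσᵢ²/total variance) = (6/5)·(1 − 8.781/15.541) = 0.522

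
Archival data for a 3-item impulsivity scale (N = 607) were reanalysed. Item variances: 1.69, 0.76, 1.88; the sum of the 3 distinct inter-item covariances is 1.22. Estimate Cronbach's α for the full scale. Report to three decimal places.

ΣVar(i) = 1.69 + 0.76 + 1.88 = 4.33
Sum of distinct covariances = 1.22
Var(T) = ΣVar(i) + 2·Σcov = 4.33 + 2 × 1.22 = 6.77
α = (3/2)·(1 − 4.33/6.77) = 0.541

Cronbach's α = 0.541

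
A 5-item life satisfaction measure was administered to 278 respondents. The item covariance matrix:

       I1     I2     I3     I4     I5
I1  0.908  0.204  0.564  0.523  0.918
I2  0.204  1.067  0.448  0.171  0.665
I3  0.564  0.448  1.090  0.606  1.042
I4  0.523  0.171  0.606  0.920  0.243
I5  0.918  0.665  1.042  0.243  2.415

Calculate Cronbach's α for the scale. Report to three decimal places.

α = 0.784

sum of item variances = 0.908 + 1.067 + 1.090 + 0.920 + 2.415 = 6.400
Σ_{i<j} σ_ij = 5.384
total variance = 6.400 + 2 × 5.384 = 17.168
α = (k/(k−1))·(1 − sum of item variances/total variance) = (5/4)·(1 − 6.400/17.168) = 0.784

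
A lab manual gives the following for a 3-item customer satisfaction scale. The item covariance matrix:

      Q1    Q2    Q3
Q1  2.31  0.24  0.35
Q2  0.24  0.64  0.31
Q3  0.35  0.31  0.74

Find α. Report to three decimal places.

α = 0.492

Σσᵢ² = 2.31 + 0.64 + 0.74 = 3.69
Sum of the distinct covariances = 0.90
σ²_total = 3.69 + 2 × 0.90 = 5.49
α = (k/(k−1))·(1 − Σσᵢ²/σ²_total) = (3/2)·(1 − 3.69/5.49) = 0.492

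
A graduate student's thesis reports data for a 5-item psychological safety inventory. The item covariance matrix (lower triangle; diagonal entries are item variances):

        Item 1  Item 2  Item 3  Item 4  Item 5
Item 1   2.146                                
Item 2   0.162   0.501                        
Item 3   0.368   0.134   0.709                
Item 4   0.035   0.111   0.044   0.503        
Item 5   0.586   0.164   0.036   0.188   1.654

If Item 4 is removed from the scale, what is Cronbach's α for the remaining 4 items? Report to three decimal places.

α = 0.489

Remaining items: Item 1, Item 2, Item 3, Item 5 (k = 4).
ΣVar(i) = 2.146 + 0.501 + 0.709 + 1.654 = 5.010
Var(T) = 5.010 + 2 × 1.450 = 7.910
α (item deleted) = (4/3)·(1 − 5.010/7.910) = 0.489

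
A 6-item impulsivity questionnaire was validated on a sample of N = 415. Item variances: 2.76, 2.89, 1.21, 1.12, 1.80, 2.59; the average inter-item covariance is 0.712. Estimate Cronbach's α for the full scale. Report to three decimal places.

Σσᵢ² = 2.76 + 2.89 + 1.21 + 1.12 + 1.80 + 2.59 = 12.37
Sum of the 15 distinct covariances = 15 × 0.712 = 10.680
σ²_T = Σσᵢ² + 2·Σcov = 12.37 + 2 × 10.680 = 33.730
α = (6/5)·(1 − 12.37/33.730) = 0.760

α = 0.760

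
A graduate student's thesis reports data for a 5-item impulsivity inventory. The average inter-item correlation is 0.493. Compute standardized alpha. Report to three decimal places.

α = 0.829

Standardized α = k·r̄ / (1 + (k−1)·r̄) = 5 × 0.493 / (1 + 4 × 0.493)
  = 2.4650 / 2.9720 = 0.829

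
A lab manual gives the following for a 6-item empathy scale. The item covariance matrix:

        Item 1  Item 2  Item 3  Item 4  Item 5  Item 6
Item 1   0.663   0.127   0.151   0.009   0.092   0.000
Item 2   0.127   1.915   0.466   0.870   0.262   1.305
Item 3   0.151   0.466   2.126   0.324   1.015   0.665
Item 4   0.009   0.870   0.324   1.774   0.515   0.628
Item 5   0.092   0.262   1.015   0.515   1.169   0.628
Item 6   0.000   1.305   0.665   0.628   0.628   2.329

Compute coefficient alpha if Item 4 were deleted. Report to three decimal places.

α = 0.668

Remaining items: Item 1, Item 2, Item 3, Item 5, Item 6 (k = 5).
sum of item variances = 0.663 + 1.915 + 2.126 + 1.169 + 2.329 = 8.202
total variance = 8.202 + 2 × 4.711 = 17.624
α (item deleted) = (5/4)·(1 − 8.202/17.624) = 0.668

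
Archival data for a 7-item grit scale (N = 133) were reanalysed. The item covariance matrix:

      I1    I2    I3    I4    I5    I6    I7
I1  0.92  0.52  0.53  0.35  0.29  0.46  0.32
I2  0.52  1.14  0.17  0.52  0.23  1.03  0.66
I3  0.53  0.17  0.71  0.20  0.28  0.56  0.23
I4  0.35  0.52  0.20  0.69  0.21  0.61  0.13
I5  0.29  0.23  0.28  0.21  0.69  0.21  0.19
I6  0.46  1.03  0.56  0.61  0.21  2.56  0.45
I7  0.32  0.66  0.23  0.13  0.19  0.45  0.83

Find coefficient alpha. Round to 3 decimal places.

α = 0.798

ΣVar(i) = 0.92 + 1.14 + 0.71 + 0.69 + 0.69 + 2.56 + 0.83 = 7.54
Sum of off-diagonal covariances = 8.15
total variance = 7.54 + 2 × 8.15 = 23.84
α = (k/(k−1))·(1 − ΣVar(i)/total variance) = (7/6)·(1 − 7.54/23.84) = 0.798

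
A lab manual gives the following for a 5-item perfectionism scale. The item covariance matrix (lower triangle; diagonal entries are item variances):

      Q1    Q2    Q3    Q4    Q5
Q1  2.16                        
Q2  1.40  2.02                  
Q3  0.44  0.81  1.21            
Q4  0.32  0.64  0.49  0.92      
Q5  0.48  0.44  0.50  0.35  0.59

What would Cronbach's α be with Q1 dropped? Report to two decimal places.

Cronbach's α = 0.77

Remaining items: Q2, Q3, Q4, Q5 (k = 4).
Σσ²ᵢ = 2.02 + 1.21 + 0.92 + 0.59 = 4.74
σ²_total = 4.74 + 2 × 3.23 = 11.20
α (item deleted) = (4/3)·(1 − 4.74/11.20) = 0.77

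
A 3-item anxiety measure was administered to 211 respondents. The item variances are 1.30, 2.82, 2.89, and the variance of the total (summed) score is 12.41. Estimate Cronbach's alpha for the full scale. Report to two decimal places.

α = 0.65

ΣVar(i) = 1.30 + 2.82 + 2.89 = 7.01
α = (k/(k−1))·(1 − ΣVar(i)/σ²_T) = (3/2)·(1 − 7.01/12.41) = 0.65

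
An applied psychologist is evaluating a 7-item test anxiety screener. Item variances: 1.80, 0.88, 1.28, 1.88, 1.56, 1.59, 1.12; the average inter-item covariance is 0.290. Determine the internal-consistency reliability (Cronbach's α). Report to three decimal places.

α = 0.638

Σσ²ᵢ = 1.80 + 0.88 + 1.28 + 1.88 + 1.56 + 1.59 + 1.12 = 10.11
Sum of the 21 distinct covariances = 21 × 0.290 = 6.090
σ²_T = Σσ²ᵢ + 2·Σcov = 10.11 + 2 × 6.090 = 22.290
α = (7/6)·(1 − 10.11/22.290) = 0.638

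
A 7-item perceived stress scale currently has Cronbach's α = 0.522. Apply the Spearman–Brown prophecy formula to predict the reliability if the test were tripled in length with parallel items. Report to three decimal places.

predicted reliability = 0.766

Length factor m = 3
α' = m·α / (1 + (m−1)·α)
   = 3 × 0.522 / (1 + (3 − 1) × 0.522)
   = 1.5660 / 2.0440 = 0.766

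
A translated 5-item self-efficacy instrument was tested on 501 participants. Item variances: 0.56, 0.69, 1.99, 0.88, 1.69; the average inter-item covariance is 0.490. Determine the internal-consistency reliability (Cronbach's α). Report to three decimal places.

Cronbach's α = 0.785

Σσ²ᵢ = 0.56 + 0.69 + 1.99 + 0.88 + 1.69 = 5.81
Sum of the 10 distinct covariances = 10 × 0.490 = 4.900
total variance = Σσ²ᵢ + 2·Σcov = 5.81 + 2 × 4.900 = 15.610
α = (5/4)·(1 − 5.81/15.610) = 0.785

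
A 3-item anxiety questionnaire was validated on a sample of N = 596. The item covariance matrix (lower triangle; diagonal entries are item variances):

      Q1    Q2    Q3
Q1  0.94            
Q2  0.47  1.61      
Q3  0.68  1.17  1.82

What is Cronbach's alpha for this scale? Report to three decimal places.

ΣVar(i) = 0.94 + 1.61 + 1.82 = 4.37
Sum of off-diagonal covariances = 2.32
σ²_T = 4.37 + 2 × 2.32 = 9.01
α = (k/(k−1))·(1 − ΣVar(i)/σ²_T) = (3/2)·(1 − 4.37/9.01) = 0.772

Cronbach's alpha = 0.772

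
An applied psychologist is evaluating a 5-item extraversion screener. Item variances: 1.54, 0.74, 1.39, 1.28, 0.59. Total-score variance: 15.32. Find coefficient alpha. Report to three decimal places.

coefficient alpha = 0.798

ΣVar(i) = 1.54 + 0.74 + 1.39 + 1.28 + 0.59 = 5.54
α = (k/(k−1))·(1 − ΣVar(i)/σ²_T) = (5/4)·(1 − 5.54/15.32) = 0.798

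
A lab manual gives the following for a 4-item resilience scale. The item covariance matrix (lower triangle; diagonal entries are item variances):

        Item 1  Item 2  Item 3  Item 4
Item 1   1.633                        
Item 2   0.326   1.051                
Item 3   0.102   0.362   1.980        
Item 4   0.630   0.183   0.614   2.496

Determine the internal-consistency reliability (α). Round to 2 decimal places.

Σσᵢ² = 1.633 + 1.051 + 1.980 + 2.496 = 7.160
Sum of the distinct covariances = 2.217
Var(T) = 7.160 + 2 × 2.217 = 11.594
α = (k/(k−1))·(1 − Σσᵢ²/Var(T)) = (4/3)·(1 − 7.160/11.594) = 0.51

α = 0.51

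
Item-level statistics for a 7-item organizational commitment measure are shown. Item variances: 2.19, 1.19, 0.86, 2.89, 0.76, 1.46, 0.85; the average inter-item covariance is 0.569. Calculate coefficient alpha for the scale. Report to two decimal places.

Σσᵢ² = 2.19 + 1.19 + 0.86 + 2.89 + 0.76 + 1.46 + 0.85 = 10.20
Sum of the 21 distinct covariances = 21 × 0.569 = 11.949
σ²_total = Σσᵢ² + 2·Σcov = 10.20 + 2 × 11.949 = 34.098
α = (7/6)·(1 − 10.20/34.098) = 0.82

α = 0.82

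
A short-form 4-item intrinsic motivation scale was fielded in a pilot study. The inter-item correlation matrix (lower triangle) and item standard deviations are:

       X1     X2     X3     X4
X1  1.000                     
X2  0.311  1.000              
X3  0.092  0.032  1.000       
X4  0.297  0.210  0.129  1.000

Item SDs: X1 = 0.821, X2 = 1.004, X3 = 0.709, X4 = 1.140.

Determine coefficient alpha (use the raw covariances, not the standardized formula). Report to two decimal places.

α = 0.47

Σσ²ᵢ = 0.821² + 1.004² + 0.709² + 1.140² = 3.4843
Covariances σ_ij = r_ij · s_i · s_j:
  σ(X1,X2) = 0.311 × 0.821 × 1.004 = 0.2564
  σ(X1,X3) = 0.092 × 0.821 × 0.709 = 0.0536
  σ(X1,X4) = 0.297 × 0.821 × 1.140 = 0.2780
  σ(X2,X3) = 0.032 × 1.004 × 0.709 = 0.0228
  σ(X2,X4) = 0.210 × 1.004 × 1.140 = 0.2404
  σ(X3,X4) = 0.129 × 0.709 × 1.140 = 0.1043
σ²_T = Σσ²ᵢ + 2·Σσ_ij = 3.4843 + 2 × 0.9555 = 5.3953
α = (4/3)·(1 − 3.4843/5.3953) = 0.47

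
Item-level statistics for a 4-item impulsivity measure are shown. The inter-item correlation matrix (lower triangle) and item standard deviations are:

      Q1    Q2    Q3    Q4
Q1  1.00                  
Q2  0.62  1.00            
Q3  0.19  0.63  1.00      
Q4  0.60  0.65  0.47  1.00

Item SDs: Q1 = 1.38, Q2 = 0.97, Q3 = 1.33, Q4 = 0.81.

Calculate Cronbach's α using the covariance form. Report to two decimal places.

Σσ²ᵢ = 1.38² + 0.97² + 1.33² + 0.81² = 5.2703
Covariances σ_ij = r_ij · s_i · s_j:
  σ(Q1,Q2) = 0.62 × 1.38 × 0.97 = 0.8299
  σ(Q1,Q3) = 0.19 × 1.38 × 1.33 = 0.3487
  σ(Q1,Q4) = 0.60 × 1.38 × 0.81 = 0.6707
  σ(Q2,Q3) = 0.63 × 0.97 × 1.33 = 0.8128
  σ(Q2,Q4) = 0.65 × 0.97 × 0.81 = 0.5107
  σ(Q3,Q4) = 0.47 × 1.33 × 0.81 = 0.5063
σ²_T = Σσ²ᵢ + 2·Σσ_ij = 5.2703 + 2 × 3.6791 = 12.6285
α = (4/3)·(1 − 5.2703/12.6285) = 0.78

Cronbach's α = 0.78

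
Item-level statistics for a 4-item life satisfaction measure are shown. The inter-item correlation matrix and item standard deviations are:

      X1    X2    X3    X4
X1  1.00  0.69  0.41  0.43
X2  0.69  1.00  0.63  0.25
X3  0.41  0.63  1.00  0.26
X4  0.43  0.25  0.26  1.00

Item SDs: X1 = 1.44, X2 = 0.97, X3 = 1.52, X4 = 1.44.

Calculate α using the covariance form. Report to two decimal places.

Σσ²ᵢ = 1.44² + 0.97² + 1.52² + 1.44² = 7.3985
Covariances σ_ij = r_ij · s_i · s_j:
  σ(X1,X2) = 0.69 × 1.44 × 0.97 = 0.9638
  σ(X1,X3) = 0.41 × 1.44 × 1.52 = 0.8974
  σ(X1,X4) = 0.43 × 1.44 × 1.44 = 0.8916
  σ(X2,X3) = 0.63 × 0.97 × 1.52 = 0.9289
  σ(X2,X4) = 0.25 × 0.97 × 1.44 = 0.3492
  σ(X3,X4) = 0.26 × 1.52 × 1.44 = 0.5691
σ²_T = Σσ²ᵢ + 2·Σσ_ij = 7.3985 + 2 × 4.6000 = 16.5985
α = (4/3)·(1 − 7.3985/16.5985) = 0.74

α = 0.74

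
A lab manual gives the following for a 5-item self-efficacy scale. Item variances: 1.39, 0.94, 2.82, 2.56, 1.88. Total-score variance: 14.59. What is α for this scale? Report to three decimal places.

α = 0.428

sum of item variances = 1.39 + 0.94 + 2.82 + 2.56 + 1.88 = 9.59
α = (k/(k−1))·(1 − sum of item variances/σ²_total) = (5/4)·(1 − 9.59/14.59) = 0.428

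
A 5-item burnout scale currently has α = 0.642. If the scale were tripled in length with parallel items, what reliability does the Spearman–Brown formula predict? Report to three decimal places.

Length factor m = 3
α' = m·α / (1 + (m−1)·α)
   = 3 × 0.642 / (1 + (3 − 1) × 0.642)
   = 1.9260 / 2.2840 = 0.843

predicted reliability = 0.843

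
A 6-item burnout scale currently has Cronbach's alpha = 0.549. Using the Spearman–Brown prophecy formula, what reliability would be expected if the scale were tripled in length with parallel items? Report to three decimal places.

predicted reliability = 0.785

Length factor m = 3
α' = m·α / (1 + (m−1)·α)
   = 3 × 0.549 / (1 + (3 − 1) × 0.549)
   = 1.6470 / 2.0980 = 0.785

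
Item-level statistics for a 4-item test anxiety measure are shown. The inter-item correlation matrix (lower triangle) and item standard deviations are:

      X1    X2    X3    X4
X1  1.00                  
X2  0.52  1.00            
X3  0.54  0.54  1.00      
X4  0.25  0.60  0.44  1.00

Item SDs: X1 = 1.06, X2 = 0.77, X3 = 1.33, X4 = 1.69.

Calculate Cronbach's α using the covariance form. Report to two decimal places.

Σσ²ᵢ = 1.06² + 0.77² + 1.33² + 1.69² = 6.3415
Covariances σ_ij = r_ij · s_i · s_j:
  σ(X1,X2) = 0.52 × 1.06 × 0.77 = 0.4244
  σ(X1,X3) = 0.54 × 1.06 × 1.33 = 0.7613
  σ(X1,X4) = 0.25 × 1.06 × 1.69 = 0.4479
  σ(X2,X3) = 0.54 × 0.77 × 1.33 = 0.5530
  σ(X2,X4) = 0.60 × 0.77 × 1.69 = 0.7808
  σ(X3,X4) = 0.44 × 1.33 × 1.69 = 0.9890
σ²_T = Σσ²ᵢ + 2·Σσ_ij = 6.3415 + 2 × 3.9564 = 14.2543
α = (4/3)·(1 − 6.3415/14.2543) = 0.74

Cronbach's α = 0.74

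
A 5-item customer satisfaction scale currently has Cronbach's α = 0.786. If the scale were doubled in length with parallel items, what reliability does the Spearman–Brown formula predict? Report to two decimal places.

predicted reliability = 0.88

Length factor m = 2
α' = m·α / (1 + (m−1)·α)
   = 2 × 0.786 / (1 + (2 − 1) × 0.786)
   = 1.5720 / 1.7860 = 0.88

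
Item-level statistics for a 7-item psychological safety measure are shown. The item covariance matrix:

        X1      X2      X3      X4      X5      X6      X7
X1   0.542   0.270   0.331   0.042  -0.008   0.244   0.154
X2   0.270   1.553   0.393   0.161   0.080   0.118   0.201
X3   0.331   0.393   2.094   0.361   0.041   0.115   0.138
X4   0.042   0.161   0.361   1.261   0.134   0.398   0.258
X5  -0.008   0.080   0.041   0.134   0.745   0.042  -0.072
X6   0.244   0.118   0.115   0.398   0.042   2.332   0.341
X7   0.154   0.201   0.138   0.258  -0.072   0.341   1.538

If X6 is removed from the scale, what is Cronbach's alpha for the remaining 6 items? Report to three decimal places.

α = 0.469

Remaining items: X1, X2, X3, X4, X5, X7 (k = 6).
Σσ²ᵢ = 0.542 + 1.553 + 2.094 + 1.261 + 0.745 + 1.538 = 7.733
total variance = 7.733 + 2 × 2.484 = 12.701
α (item deleted) = (6/5)·(1 − 7.733/12.701) = 0.469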